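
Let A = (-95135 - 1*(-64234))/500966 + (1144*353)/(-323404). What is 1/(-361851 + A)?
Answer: -40503602066/14656321986086345 ≈ -2.7636e-6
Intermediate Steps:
A = -53074902179/40503602066 (A = (-95135 + 64234)*(1/500966) + 403832*(-1/323404) = -30901*1/500966 - 100958/80851 = -30901/500966 - 100958/80851 = -53074902179/40503602066 ≈ -1.3104)
1/(-361851 + A) = 1/(-361851 - 53074902179/40503602066) = 1/(-14656321986086345/40503602066) = -40503602066/14656321986086345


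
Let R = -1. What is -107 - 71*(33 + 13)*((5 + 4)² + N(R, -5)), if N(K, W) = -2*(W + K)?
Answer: -303845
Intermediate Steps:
N(K, W) = -2*K - 2*W (N(K, W) = -2*(K + W) = -2*K - 2*W)
-107 - 71*(33 + 13)*((5 + 4)² + N(R, -5)) = -107 - 71*(33 + 13)*((5 + 4)² + (-2*(-1) - 2*(-5))) = -107 - 3266*(9² + (2 + 10)) = -107 - 3266*(81 + 12) = -107 - 3266*93 = -107 - 71*4278 = -107 - 303738 = -303845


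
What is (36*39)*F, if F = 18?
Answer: 25272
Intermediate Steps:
(36*39)*F = (36*39)*18 = 1404*18 = 25272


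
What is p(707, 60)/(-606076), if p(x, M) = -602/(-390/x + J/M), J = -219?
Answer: -2128070/9001895309 ≈ -0.00023640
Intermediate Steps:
p(x, M) = -602/(-390/x - 219/M)
p(707, 60)/(-606076) = ((602/3)*60*707/(73*707 + 130*60))/(-606076) = ((602/3)*60*707/(51611 + 7800))*(-1/606076) = ((602/3)*60*707/59411)*(-1/606076) = ((602/3)*60*707*(1/59411))*(-1/606076) = (8512280/59411)*(-1/606076) = -2128070/9001895309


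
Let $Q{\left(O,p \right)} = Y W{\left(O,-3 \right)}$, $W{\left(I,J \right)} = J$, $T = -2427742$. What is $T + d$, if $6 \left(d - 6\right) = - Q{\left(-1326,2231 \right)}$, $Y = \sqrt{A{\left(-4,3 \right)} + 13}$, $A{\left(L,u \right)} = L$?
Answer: $- \frac{4855469}{2} \approx -2.4277 \cdot 10^{6}$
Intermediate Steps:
$Y = 3$ ($Y = \sqrt{-4 + 13} = \sqrt{9} = 3$)
$Q{\left(O,p \right)} = -9$ ($Q{\left(O,p \right)} = 3 \left(-3\right) = -9$)
$d = \frac{15}{2}$ ($d = 6 + \frac{\left(-1\right) \left(-9\right)}{6} = 6 + \frac{1}{6} \cdot 9 = 6 + \frac{3}{2} = \frac{15}{2} \approx 7.5$)
$T + d = -2427742 + \frac{15}{2} = - \frac{4855469}{2}$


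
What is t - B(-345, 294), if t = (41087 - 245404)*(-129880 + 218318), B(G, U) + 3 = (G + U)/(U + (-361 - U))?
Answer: -6523048650374/361 ≈ -1.8069e+10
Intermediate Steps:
B(G, U) = -3 - G/361 - U/361 (B(G, U) = -3 + (G + U)/(U + (-361 - U)) = -3 + (G + U)/(-361) = -3 + (G + U)*(-1/361) = -3 + (-G/361 - U/361) = -3 - G/361 - U/361)
t = -18069386846 (t = -204317*88438 = -18069386846)
t - B(-345, 294) = -18069386846 - (-3 - 1/361*(-345) - 1/361*294) = -18069386846 - (-3 + 345/361 - 294/361) = -18069386846 - 1*(-1032/361) = -18069386846 + 1032/361 = -6523048650374/361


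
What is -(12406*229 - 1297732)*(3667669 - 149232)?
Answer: -5429799752754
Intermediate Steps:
-(12406*229 - 1297732)*(3667669 - 149232) = -(2840974 - 1297732)*3518437 = -1543242*3518437 = -1*5429799752754 = -5429799752754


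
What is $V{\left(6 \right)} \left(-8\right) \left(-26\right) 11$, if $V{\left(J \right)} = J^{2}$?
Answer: $82368$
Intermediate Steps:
$V{\left(6 \right)} \left(-8\right) \left(-26\right) 11 = 6^{2} \left(-8\right) \left(-26\right) 11 = 36 \left(-8\right) \left(-26\right) 11 = \left(-288\right) \left(-26\right) 11 = 7488 \cdot 11 = 82368$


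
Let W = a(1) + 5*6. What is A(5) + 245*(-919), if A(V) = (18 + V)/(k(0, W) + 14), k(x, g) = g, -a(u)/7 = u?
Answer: -8330712/37 ≈ -2.2515e+5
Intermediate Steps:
a(u) = -7*u
W = 23 (W = -7*1 + 5*6 = -7 + 30 = 23)
A(V) = 18/37 + V/37 (A(V) = (18 + V)/(23 + 14) = (18 + V)/37 = (18 + V)*(1/37) = 18/37 + V/37)
A(5) + 245*(-919) = (18/37 + (1/37)*5) + 245*(-919) = (18/37 + 5/37) - 225155 = 23/37 - 225155 = -8330712/37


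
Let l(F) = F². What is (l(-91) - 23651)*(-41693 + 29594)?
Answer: 185961630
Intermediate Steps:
(l(-91) - 23651)*(-41693 + 29594) = ((-91)² - 23651)*(-41693 + 29594) = (8281 - 23651)*(-12099) = -15370*(-12099) = 185961630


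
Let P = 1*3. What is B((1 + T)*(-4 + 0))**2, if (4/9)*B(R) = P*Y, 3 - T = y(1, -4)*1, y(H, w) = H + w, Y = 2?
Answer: 729/4 ≈ 182.25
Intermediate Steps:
P = 3
T = 6 (T = 3 - (1 - 4) = 3 - (-3) = 3 - 1*(-3) = 3 + 3 = 6)
B(R) = 27/2 (B(R) = 9*(3*2)/4 = (9/4)*6 = 27/2)
B((1 + T)*(-4 + 0))**2 = (27/2)**2 = 729/4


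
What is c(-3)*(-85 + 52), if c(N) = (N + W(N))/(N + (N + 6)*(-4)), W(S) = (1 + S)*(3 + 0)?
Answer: -99/5 ≈ -19.800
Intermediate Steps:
W(S) = 3 + 3*S (W(S) = (1 + S)*3 = 3 + 3*S)
c(N) = (3 + 4*N)/(-24 - 3*N) (c(N) = (N + (3 + 3*N))/(N + (N + 6)*(-4)) = (3 + 4*N)/(N + (6 + N)*(-4)) = (3 + 4*N)/(N + (-24 - 4*N)) = (3 + 4*N)/(-24 - 3*N))
c(-3)*(-85 + 52) = ((-3 - 4*(-3))/(3*(8 - 3)))*(-85 + 52) = ((1/3)*(-3 + 12)/5)*(-33) = ((1/3)*(1/5)*9)*(-33) = (3/5)*(-33) = -99/5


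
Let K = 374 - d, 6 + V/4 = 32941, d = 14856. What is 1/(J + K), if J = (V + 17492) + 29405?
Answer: 1/164155 ≈ 6.0918e-6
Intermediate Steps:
V = 131740 (V = -24 + 4*32941 = -24 + 131764 = 131740)
J = 178637 (J = (131740 + 17492) + 29405 = 149232 + 29405 = 178637)
K = -14482 (K = 374 - 1*14856 = 374 - 14856 = -14482)
1/(J + K) = 1/(178637 - 14482) = 1/164155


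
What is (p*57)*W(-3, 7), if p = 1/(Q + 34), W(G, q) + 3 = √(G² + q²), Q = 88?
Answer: -171/122 + 57*√58/122 ≈ 2.1566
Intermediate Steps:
W(G, q) = -3 + √(G² + q²)
p = 1/122 (p = 1/(88 + 34) = 1/122 ≈ 0.0081967)
(p*57)*W(-3, 7) = ((1/122)*57)*(-3 + √((-3)² + 7²)) = 57*(-3 + √(9 + 49))/122 = 57*(-3 + √58)/122 = -171/122 + 57*√58/122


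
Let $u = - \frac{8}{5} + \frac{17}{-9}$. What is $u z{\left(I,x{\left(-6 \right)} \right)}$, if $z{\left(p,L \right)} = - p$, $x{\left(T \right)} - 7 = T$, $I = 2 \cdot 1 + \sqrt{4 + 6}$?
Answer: $\frac{314}{45} + \frac{157 \sqrt{10}}{45} \approx 18.011$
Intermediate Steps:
$u = - \frac{157}{45}$ ($u = \left(-8\right) \frac{1}{5} + 17 \left(- \frac{1}{9}\right) = - \frac{8}{5} - \frac{17}{9} = - \frac{157}{45} \approx -3.4889$)
$I = 2 + \sqrt{10} \approx 5.1623$
$x{\left(T \right)} = 7 + T$
$u z{\left(I,x{\left(-6 \right)} \right)} = - \frac{157 \left(- (2 + \sqrt{10})\right)}{45} = - \frac{157 \left(-2 - \sqrt{10}\right)}{45} = \frac{314}{45} + \frac{157 \sqrt{10}}{45}$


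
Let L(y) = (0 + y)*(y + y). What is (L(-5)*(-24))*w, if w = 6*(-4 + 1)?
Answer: 21600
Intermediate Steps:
L(y) = 2*y**2 (L(y) = y*(2*y) = 2*y**2)
w = -18 (w = 6*(-3) = -18)
(L(-5)*(-24))*w = ((2*(-5)**2)*(-24))*(-18) = ((2*25)*(-24))*(-18) = (50*(-24))*(-18) = -1200*(-18) = 21600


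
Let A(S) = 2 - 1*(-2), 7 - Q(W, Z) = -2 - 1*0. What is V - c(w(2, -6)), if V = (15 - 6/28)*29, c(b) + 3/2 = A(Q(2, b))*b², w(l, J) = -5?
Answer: 2312/7 ≈ 330.29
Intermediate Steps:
Q(W, Z) = 9 (Q(W, Z) = 7 - (-2 - 1*0) = 7 - (-2 + 0) = 7 - 1*(-2) = 7 + 2 = 9)
A(S) = 4 (A(S) = 2 + 2 = 4)
c(b) = -3/2 + 4*b²
V = 6003/14 (V = (15 - 6*1/28)*29 = (15 - 3/14)*29 = (207/14)*29 = 6003/14 ≈ 428.79)
V - c(w(2, -6)) = 6003/14 - (-3/2 + 4*(-5)²) = 6003/14 - (-3/2 + 4*25) = 6003/14 - (-3/2 + 100) = 6003/14 - 1*197/2 = 6003/14 - 197/2 = 2312/7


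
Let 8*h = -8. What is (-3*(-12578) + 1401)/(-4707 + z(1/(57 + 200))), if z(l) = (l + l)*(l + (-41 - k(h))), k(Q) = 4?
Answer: -2584827615/310915771 ≈ -8.3136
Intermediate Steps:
h = -1 (h = (⅛)*(-8) = -1)
z(l) = 2*l*(-45 + l) (z(l) = (l + l)*(l + (-41 - 1*4)) = (2*l)*(l + (-41 - 4)) = (2*l)*(l - 45) = (2*l)*(-45 + l) = 2*l*(-45 + l))
(-3*(-12578) + 1401)/(-4707 + z(1/(57 + 200))) = (-3*(-12578) + 1401)/(-4707 + 2*(-45 + 1/(57 + 200))/(57 + 200)) = (37734 + 1401)/(-4707 + 2*(-45 + 1/257)/257) = 39135/(-4707 + 2*(1/257)*(-45 + 1/257)) = 39135/(-4707 + 2*(1/257)*(-11564/257)) = 39135/(-4707 - 23128/66049) = 39135/(-310915771/66049) = 39135*(-66049/310915771) = -2584827615/310915771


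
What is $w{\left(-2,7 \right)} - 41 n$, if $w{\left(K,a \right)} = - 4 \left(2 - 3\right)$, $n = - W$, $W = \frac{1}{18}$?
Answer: $\frac{113}{18} \approx 6.2778$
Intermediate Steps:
$W = \frac{1}{18} \approx 0.055556$
$n = - \frac{1}{18}$ ($n = \left(-1\right) \frac{1}{18} = - \frac{1}{18} \approx -0.055556$)
$w{\left(K,a \right)} = 4$ ($w{\left(K,a \right)} = \left(-4\right) \left(-1\right) = 4$)
$w{\left(-2,7 \right)} - 41 n = 4 - - \frac{41}{18} = 4 + \frac{41}{18} = \frac{113}{18}$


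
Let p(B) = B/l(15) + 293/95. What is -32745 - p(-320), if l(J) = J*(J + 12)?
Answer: -251990428/7695 ≈ -32747.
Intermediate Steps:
l(J) = J*(12 + J)
p(B) = 293/95 + B/405 (p(B) = B/((15*(12 + 15))) + 293/95 = B/((15*27)) + 293*(1/95) = B/405 + 293/95 = 293/95 + B/405)
-32745 - p(-320) = -32745 - (293/95 + (1/405)*(-320)) = -32745 - (293/95 - 64/81) = -32745 - 1*17653/7695 = -32745 - 17653/7695 = -251990428/7695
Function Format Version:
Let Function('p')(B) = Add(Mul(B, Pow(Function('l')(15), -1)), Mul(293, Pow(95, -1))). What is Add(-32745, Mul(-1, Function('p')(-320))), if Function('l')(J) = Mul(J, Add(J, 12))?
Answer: Rational(-251990428, 7695) ≈ -32747.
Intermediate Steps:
Function('l')(J) = Mul(J, Add(12, J))
Function('p')(B) = Add(Rational(293, 95), Mul(Rational(1, 405), B)) (Function('p')(B) = Add(Mul(B, Pow(Mul(15, Add(12, 15)), -1)), Mul(293, Pow(95, -1))) = Add(Mul(B, Pow(Mul(15, 27), -1)), Mul(293, Rational(1, 95))) = Add(Mul(B, Pow(405, -1)), Rational(293, 95)) = Add(Mul(B, Rational(1, 405)), Rational(293, 95)) = Add(Mul(Rational(1, 405), B), Rational(293, 95)) = Add(Rational(293, 95), Mul(Rational(1, 405), B)))
Add(-32745, Mul(-1, Function('p')(-320))) = Add(-32745, Mul(-1, Add(Rational(293, 95), Mul(Rational(1, 405), -320)))) = Add(-32745, Mul(-1, Add(Rational(293, 95), Rational(-64, 81)))) = Add(-32745, Mul(-1, Rational(17653, 7695))) = Add(-32745, Rational(-17653, 7695)) = Rational(-251990428, 7695)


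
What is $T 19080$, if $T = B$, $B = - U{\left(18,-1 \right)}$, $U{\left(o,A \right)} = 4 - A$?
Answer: $-95400$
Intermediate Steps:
$B = -5$ ($B = - (4 - -1) = - (4 + 1) = \left(-1\right) 5 = -5$)
$T = -5$
$T 19080 = \left(-5\right) 19080 = -95400$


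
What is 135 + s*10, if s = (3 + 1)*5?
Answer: 335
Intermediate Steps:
s = 20 (s = 4*5 = 20)
135 + s*10 = 135 + 20*10 = 135 + 200 = 335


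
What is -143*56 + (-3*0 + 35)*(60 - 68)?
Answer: -8288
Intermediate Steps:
-143*56 + (-3*0 + 35)*(60 - 68) = -8008 + (0 + 35)*(-8) = -8008 + 35*(-8) = -8008 - 280 = -8288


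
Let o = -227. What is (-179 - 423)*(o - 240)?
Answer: 281134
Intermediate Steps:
(-179 - 423)*(o - 240) = (-179 - 423)*(-227 - 240) = -602*(-467) = 281134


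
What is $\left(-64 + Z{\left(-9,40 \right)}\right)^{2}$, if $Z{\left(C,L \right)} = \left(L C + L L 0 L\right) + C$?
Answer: $187489$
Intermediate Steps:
$Z{\left(C,L \right)} = C + C L$ ($Z{\left(C,L \right)} = \left(C L + L^{2} \cdot 0 L\right) + C = \left(C L + 0 L\right) + C = \left(C L + 0\right) + C = C L + C = C + C L$)
$\left(-64 + Z{\left(-9,40 \right)}\right)^{2} = \left(-64 - 9 \left(1 + 40\right)\right)^{2} = \left(-64 - 369\right)^{2} = \left(-433\right)^{2} = 187489$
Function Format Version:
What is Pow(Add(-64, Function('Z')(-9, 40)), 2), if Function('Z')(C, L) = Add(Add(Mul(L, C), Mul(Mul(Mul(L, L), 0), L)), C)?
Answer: 187489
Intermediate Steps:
Function('Z')(C, L) = Add(C, Mul(C, L)) (Function('Z')(C, L) = Add(Add(Mul(C, L), Mul(Mul(Pow(L, 2), 0), L)), C) = Add(Add(Mul(C, L), Mul(0, L)), C) = Add(Add(Mul(C, L), 0), C) = Add(Mul(C, L), C) = Add(C, Mul(C, L)))
Pow(Add(-64, Function('Z')(-9, 40)), 2) = Pow(Add(-64, Mul(-9, Add(1, 40))), 2) = Pow(Add(-64, Mul(-9, 41)), 2) = Pow(Add(-64, -369), 2) = Pow(-433, 2) = 187489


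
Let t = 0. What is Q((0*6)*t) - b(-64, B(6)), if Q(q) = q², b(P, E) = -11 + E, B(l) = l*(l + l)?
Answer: -61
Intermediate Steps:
B(l) = 2*l² (B(l) = l*(2*l) = 2*l²)
Q((0*6)*t) - b(-64, B(6)) = ((0*6)*0)² - (-11 + 2*6²) = (0*0)² - (-11 + 2*36) = 0² - (-11 + 72) = 0 - 1*61 = 0 - 61 = -61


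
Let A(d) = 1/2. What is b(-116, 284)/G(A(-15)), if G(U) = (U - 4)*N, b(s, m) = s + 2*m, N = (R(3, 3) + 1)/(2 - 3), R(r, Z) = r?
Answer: 226/7 ≈ 32.286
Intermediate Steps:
N = -4 (N = (3 + 1)/(2 - 3) = 4/(-1) = 4*(-1) = -4)
A(d) = ½
G(U) = 16 - 4*U (G(U) = (U - 4)*(-4) = (-4 + U)*(-4) = 16 - 4*U)
b(-116, 284)/G(A(-15)) = (-116 + 2*284)/(16 - 4*½) = (-116 + 568)/(16 - 2) = 452/14 = 452*(1/14) = 226/7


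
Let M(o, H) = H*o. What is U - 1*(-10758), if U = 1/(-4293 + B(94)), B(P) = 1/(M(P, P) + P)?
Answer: 412423939732/38336489 ≈ 10758.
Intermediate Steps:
B(P) = 1/(P + P**2) (B(P) = 1/(P*P + P) = 1/(P**2 + P) = 1/(P + P**2))
U = -8930/38336489 (U = 1/(-4293 + 1/(94*(1 + 94))) = 1/(-4293 + (1/94)/95) = 1/(-4293 + (1/94)*(1/95)) = 1/(-4293 + 1/8930) = 1/(-38336489/8930) = -8930/38336489 ≈ -0.00023294)
U - 1*(-10758) = -8930/38336489 - 1*(-10758) = -8930/38336489 + 10758 = 412423939732/38336489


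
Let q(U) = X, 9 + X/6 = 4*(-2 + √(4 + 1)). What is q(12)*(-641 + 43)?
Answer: 60996 - 14352*√5 ≈ 28904.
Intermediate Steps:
X = -102 + 24*√5 (X = -54 + 6*(4*(-2 + √(4 + 1))) = -54 + 6*(4*(-2 + √5)) = -54 + 6*(-8 + 4*√5) = -54 + (-48 + 24*√5) = -102 + 24*√5 ≈ -48.334)
q(U) = -102 + 24*√5
q(12)*(-641 + 43) = (-102 + 24*√5)*(-641 + 43) = (-102 + 24*√5)*(-598) = 60996 - 14352*√5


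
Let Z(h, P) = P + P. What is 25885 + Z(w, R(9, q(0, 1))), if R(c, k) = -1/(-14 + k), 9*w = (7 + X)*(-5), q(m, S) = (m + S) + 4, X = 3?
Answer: 232967/9 ≈ 25885.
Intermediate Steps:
q(m, S) = 4 + S + m (q(m, S) = (S + m) + 4 = 4 + S + m)
w = -50/9 (w = ((7 + 3)*(-5))/9 = (10*(-5))/9 = (⅑)*(-50) = -50/9 ≈ -5.5556)
Z(h, P) = 2*P
25885 + Z(w, R(9, q(0, 1))) = 25885 + 2*(-1/(-14 + (4 + 1 + 0))) = 25885 + 2*(-1/(-14 + 5)) = 25885 + 2*(-1/(-9)) = 25885 + 2*(-1*(-⅑)) = 25885 + 2*(⅑) = 25885 + 2/9 = 232967/9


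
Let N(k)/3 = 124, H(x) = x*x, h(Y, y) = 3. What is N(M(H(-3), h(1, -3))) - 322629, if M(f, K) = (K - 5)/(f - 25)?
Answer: -322257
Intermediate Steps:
H(x) = x²
M(f, K) = (-5 + K)/(-25 + f)
N(k) = 372 (N(k) = 3*124 = 372)
N(M(H(-3), h(1, -3))) - 322629 = 372 - 322629 = -322257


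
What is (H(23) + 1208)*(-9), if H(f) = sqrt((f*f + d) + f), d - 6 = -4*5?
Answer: -10872 - 9*sqrt(538) ≈ -11081.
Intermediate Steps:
d = -14 (d = 6 - 4*5 = 6 - 20 = -14)
H(f) = sqrt(-14 + f + f**2) (H(f) = sqrt((f*f - 14) + f) = sqrt((f**2 - 14) + f) = sqrt((-14 + f**2) + f) = sqrt(-14 + f + f**2))
(H(23) + 1208)*(-9) = (sqrt(-14 + 23 + 23**2) + 1208)*(-9) = (sqrt(-14 + 23 + 529) + 1208)*(-9) = (sqrt(538) + 1208)*(-9) = (1208 + sqrt(538))*(-9) = -10872 - 9*sqrt(538)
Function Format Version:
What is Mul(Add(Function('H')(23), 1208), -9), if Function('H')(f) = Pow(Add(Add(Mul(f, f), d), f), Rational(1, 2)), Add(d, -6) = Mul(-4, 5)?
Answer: Add(-10872, Mul(-9, Pow(538, Rational(1, 2)))) ≈ -11081.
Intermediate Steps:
d = -14 (d = Add(6, Mul(-4, 5)) = Add(6, -20) = -14)
Function('H')(f) = Pow(Add(-14, f, Pow(f, 2)), Rational(1, 2)) (Function('H')(f) = Pow(Add(Add(Mul(f, f), -14), f), Rational(1, 2)) = Pow(Add(Add(Pow(f, 2), -14), f), Rational(1, 2)) = Pow(Add(Add(-14, Pow(f, 2)), f), Rational(1, 2)) = Pow(Add(-14, f, Pow(f, 2)), Rational(1, 2)))
Mul(Add(Function('H')(23), 1208), -9) = Mul(Add(Pow(Add(-14, 23, Pow(23, 2)), Rational(1, 2)), 1208), -9) = Mul(Add(Pow(Add(-14, 23, 529), Rational(1, 2)), 1208), -9) = Mul(Add(Pow(538, Rational(1, 2)), 1208), -9) = Mul(Add(1208, Pow(538, Rational(1, 2))), -9) = Add(-10872, Mul(-9, Pow(538, Rational(1, 2))))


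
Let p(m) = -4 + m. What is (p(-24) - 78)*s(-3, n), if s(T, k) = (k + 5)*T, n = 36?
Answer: 13038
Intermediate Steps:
s(T, k) = T*(5 + k) (s(T, k) = (5 + k)*T = T*(5 + k))
(p(-24) - 78)*s(-3, n) = ((-4 - 24) - 78)*(-3*(5 + 36)) = (-28 - 78)*(-3*41) = -106*(-123) = 13038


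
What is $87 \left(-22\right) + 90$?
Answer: $-1824$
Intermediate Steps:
$87 \left(-22\right) + 90 = -1914 + 90 = -1824$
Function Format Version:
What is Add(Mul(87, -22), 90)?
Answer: -1824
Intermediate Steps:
Add(Mul(87, -22), 90) = Add(-1914, 90) = -1824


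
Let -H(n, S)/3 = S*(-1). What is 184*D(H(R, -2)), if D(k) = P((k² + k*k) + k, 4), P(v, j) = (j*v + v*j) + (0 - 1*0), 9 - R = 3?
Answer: 97152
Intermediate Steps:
R = 6 (R = 9 - 1*3 = 9 - 3 = 6)
H(n, S) = 3*S (H(n, S) = -3*S*(-1) = -(-3)*S = 3*S)
P(v, j) = 2*j*v (P(v, j) = (j*v + j*v) + (0 + 0) = 2*j*v + 0 = 2*j*v)
D(k) = 8*k + 16*k² (D(k) = 2*4*((k² + k*k) + k) = 2*4*((k² + k²) + k) = 2*4*(2*k² + k) = 2*4*(k + 2*k²) = 8*k + 16*k²)
184*D(H(R, -2)) = 184*(8*(3*(-2))*(1 + 2*(3*(-2)))) = 184*(8*(-6)*(1 + 2*(-6))) = 184*(8*(-6)*(1 - 12)) = 184*(8*(-6)*(-11)) = 184*528 = 97152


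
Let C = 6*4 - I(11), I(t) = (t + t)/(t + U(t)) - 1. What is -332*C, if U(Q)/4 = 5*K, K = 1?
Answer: -249996/31 ≈ -8064.4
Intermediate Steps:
U(Q) = 20 (U(Q) = 4*(5*1) = 4*5 = 20)
I(t) = -1 + 2*t/(20 + t) (I(t) = (t + t)/(t + 20) - 1 = (2*t)/(20 + t) - 1 = 2*t/(20 + t) - 1 = -1 + 2*t/(20 + t))
C = 753/31 (C = 6*4 - (-20 + 11)/(20 + 11) = 24 - (-9)/31 = 24 - 1*(-9/31) = 24 + 9/31 = 753/31 ≈ 24.290)
-332*C = -332*753/31 = -249996/31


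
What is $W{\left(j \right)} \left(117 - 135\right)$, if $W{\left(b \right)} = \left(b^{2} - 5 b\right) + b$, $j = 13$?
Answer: $-2106$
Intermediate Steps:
$W{\left(b \right)} = b^{2} - 4 b$
$W{\left(j \right)} \left(117 - 135\right) = 13 \left(-4 + 13\right) \left(117 - 135\right) = 13 \cdot 9 \left(-18\right) = 117 \left(-18\right) = -2106$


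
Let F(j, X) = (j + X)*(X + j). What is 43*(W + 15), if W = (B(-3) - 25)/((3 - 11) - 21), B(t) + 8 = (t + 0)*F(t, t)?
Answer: 24768/29 ≈ 854.07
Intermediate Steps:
F(j, X) = (X + j)² (F(j, X) = (X + j)*(X + j) = (X + j)²)
B(t) = -8 + 4*t³ (B(t) = -8 + (t + 0)*(t + t)² = -8 + t*(2*t)² = -8 + t*(4*t²) = -8 + 4*t³)
W = 141/29 (W = ((-8 + 4*(-3)³) - 25)/((3 - 11) - 21) = ((-8 + 4*(-27)) - 25)/(-8 - 21) = ((-8 - 108) - 25)/(-29) = (-116 - 25)*(-1/29) = -141*(-1/29) = 141/29 ≈ 4.8621)
43*(W + 15) = 43*(141/29 + 15) = 43*(576/29) = 24768/29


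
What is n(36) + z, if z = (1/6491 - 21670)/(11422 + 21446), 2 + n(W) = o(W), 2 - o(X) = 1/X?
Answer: -12215521/17778849 ≈ -0.68708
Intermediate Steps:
o(X) = 2 - 1/X
n(W) = -1/W (n(W) = -2 + (2 - 1/W) = -1/W)
z = -140659969/213346188 (z = (1/6491 - 21670)/32868 = -140659969/6491*1/32868 = -140659969/213346188 ≈ -0.65930)
n(36) + z = -1/36 - 140659969/213346188 = -12215521/17778849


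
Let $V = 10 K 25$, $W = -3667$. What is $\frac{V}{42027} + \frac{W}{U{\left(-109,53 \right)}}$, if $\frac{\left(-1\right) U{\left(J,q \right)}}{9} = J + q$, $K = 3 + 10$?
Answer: $- \frac{50825003}{7060536} \approx -7.1985$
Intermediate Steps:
$K = 13$
$U{\left(J,q \right)} = - 9 J - 9 q$ ($U{\left(J,q \right)} = - 9 \left(J + q\right) = - 9 J - 9 q$)
$V = 3250$ ($V = 10 \cdot 13 \cdot 25 = 130 \cdot 25 = 3250$)
$\frac{V}{42027} + \frac{W}{U{\left(-109,53 \right)}} = \frac{3250}{42027} - \frac{3667}{\left(-9\right) \left(-109\right) - 477} = 3250 \cdot \frac{1}{42027} - \frac{3667}{981 - 477} = \frac{3250}{42027} - \frac{3667}{504} = - \frac{50825003}{7060536}$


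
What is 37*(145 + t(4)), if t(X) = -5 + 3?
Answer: 5291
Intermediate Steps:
t(X) = -2
37*(145 + t(4)) = 37*(145 - 2) = 37*143 = 5291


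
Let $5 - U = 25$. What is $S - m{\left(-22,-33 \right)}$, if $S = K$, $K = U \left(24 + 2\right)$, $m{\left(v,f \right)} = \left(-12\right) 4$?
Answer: $-472$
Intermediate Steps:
$U = -20$ ($U = 5 - 25 = -20$)
$m{\left(v,f \right)} = -48$
$K = -520$ ($K = - 20 \left(24 + 2\right) = \left(-20\right) 26 = -520$)
$S = -520$
$S - m{\left(-22,-33 \right)} = -520 - -48 = -520 + 48 = -472$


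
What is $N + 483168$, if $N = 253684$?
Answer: $736852$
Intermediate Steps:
$N + 483168 = 253684 + 483168 = 736852$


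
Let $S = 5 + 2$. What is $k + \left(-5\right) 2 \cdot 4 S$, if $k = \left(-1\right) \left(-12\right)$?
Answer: $-268$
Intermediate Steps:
$k = 12$
$S = 7$
$k + \left(-5\right) 2 \cdot 4 S = 12 + \left(-5\right) 2 \cdot 4 \cdot 7 = 12 + \left(-10\right) 4 \cdot 7 = 12 - 280 = -268$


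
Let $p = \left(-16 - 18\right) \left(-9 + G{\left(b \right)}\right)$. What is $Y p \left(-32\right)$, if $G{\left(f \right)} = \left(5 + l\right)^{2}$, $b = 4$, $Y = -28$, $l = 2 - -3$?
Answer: $-2772224$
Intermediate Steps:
$l = 5$ ($l = 2 + 3 = 5$)
$G{\left(f \right)} = 100$ ($G{\left(f \right)} = \left(5 + 5\right)^{2} = 10^{2} = 100$)
$p = -3094$ ($p = \left(-16 - 18\right) \left(-9 + 100\right) = \left(-34\right) 91 = -3094$)
$Y p \left(-32\right) = \left(-28\right) \left(-3094\right) \left(-32\right) = 86632 \left(-32\right) = -2772224$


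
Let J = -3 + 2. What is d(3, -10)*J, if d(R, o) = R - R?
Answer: 0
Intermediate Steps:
d(R, o) = 0
J = -1
d(3, -10)*J = 0*(-1) = 0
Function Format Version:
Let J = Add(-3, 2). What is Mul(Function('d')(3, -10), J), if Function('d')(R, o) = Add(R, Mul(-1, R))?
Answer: 0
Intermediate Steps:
Function('d')(R, o) = 0
J = -1
Mul(Function('d')(3, -10), J) = Mul(0, -1) = 0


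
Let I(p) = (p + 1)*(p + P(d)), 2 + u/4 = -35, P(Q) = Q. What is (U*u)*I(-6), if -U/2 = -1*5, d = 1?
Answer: -37000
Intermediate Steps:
U = 10 (U = -(-2)*5 = -2*(-5) = 10)
u = -148 (u = -8 + 4*(-35) = -8 - 140 = -148)
I(p) = (1 + p)² (I(p) = (p + 1)*(p + 1) = (1 + p)*(1 + p) = (1 + p)²)
(U*u)*I(-6) = (10*(-148))*(1 + (-6)² + 2*(-6)) = -1480*(1 + 36 - 12) = -1480*25 = -37000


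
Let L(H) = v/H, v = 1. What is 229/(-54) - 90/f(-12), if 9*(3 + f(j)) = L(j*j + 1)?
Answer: 2722997/105678 ≈ 25.767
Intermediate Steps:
L(H) = 1/H
f(j) = -3 + 1/(9*(1 + j**2)) (f(j) = -3 + 1/(9*(j*j + 1)) = -3 + 1/(9*(j**2 + 1)) = -3 + 1/(9*(1 + j**2)))
229/(-54) - 90/f(-12) = 229/(-54) - 90*9*(1 + (-12)**2)/(-26 - 27*(-12)**2) = 229*(-1/54) - 90*9*(1 + 144)/(-26 - 27*144) = -229/54 - 90*1305/(-26 - 3888) = -229/54 - 90/((1/9)*(1/145)*(-3914)) = -229/54 - 90/(-3914/1305) = -229/54 - 90*(-1305/3914) = -229/54 + 58725/1957 = 2722997/105678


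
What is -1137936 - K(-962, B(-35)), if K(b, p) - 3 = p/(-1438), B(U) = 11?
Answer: -1636356271/1438 ≈ -1.1379e+6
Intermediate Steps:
K(b, p) = 3 - p/1438 (K(b, p) = 3 + p/(-1438) = 3 + p*(-1/1438) = 3 - p/1438)
-1137936 - K(-962, B(-35)) = -1137936 - (3 - 1/1438*11) = -1137936 - (3 - 11/1438) = -1137936 - 1*4303/1438 = -1137936 - 4303/1438 = -1636356271/1438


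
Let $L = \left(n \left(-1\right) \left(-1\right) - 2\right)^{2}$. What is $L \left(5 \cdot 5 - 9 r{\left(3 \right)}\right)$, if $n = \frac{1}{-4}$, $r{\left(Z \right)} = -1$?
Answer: $\frac{1377}{8} \approx 172.13$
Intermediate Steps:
$n = - \frac{1}{4} \approx -0.25$
$L = \frac{81}{16}$ ($L = \left(\left(- \frac{1}{4}\right) \left(-1\right) \left(-1\right) - 2\right)^{2} = \left(\frac{1}{4} \left(-1\right) - 2\right)^{2} = \left(- \frac{1}{4} - 2\right)^{2} = \left(- \frac{9}{4}\right)^{2} = \frac{81}{16} \approx 5.0625$)
$L \left(5 \cdot 5 - 9 r{\left(3 \right)}\right) = \frac{81 \left(5 \cdot 5 - -9\right)}{16} = \frac{81 \left(25 + 9\right)}{16} = \frac{81}{16} \cdot 34 = \frac{1377}{8}$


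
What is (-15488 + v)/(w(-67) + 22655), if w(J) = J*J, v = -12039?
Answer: -27527/27144 ≈ -1.0141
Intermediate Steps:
w(J) = J**2
(-15488 + v)/(w(-67) + 22655) = (-15488 - 12039)/((-67)**2 + 22655) = -27527/(4489 + 22655) = -27527/27144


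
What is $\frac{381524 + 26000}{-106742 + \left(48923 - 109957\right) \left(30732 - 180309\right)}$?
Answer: $\frac{101881}{2282293969} \approx 4.464 \cdot 10^{-5}$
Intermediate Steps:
$\frac{381524 + 26000}{-106742 + \left(48923 - 109957\right) \left(30732 - 180309\right)} = \frac{407524}{-106742 - -9129282618} = \frac{407524}{-106742 + 9129282618} = \frac{407524}{9129175876} = 407524 \cdot \frac{1}{9129175876} = \frac{101881}{2282293969}$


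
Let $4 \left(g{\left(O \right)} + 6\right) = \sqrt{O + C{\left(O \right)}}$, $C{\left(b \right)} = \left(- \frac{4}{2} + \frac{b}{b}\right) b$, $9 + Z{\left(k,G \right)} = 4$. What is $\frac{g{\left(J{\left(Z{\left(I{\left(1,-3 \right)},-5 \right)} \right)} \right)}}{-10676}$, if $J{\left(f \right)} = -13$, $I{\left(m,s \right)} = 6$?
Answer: $\frac{3}{5338} \approx 0.00056201$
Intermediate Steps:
$Z{\left(k,G \right)} = -5$ ($Z{\left(k,G \right)} = -9 + 4 = -5$)
$C{\left(b \right)} = - b$ ($C{\left(b \right)} = \left(\left(-4\right) \frac{1}{2} + 1\right) b = \left(-2 + 1\right) b = - b$)
$g{\left(O \right)} = -6$ ($g{\left(O \right)} = -6 + \frac{\sqrt{O - O}}{4} = -6 + \frac{\sqrt{0}}{4} = -6 + \frac{1}{4} \cdot 0 = -6 + 0 = -6$)
$\frac{g{\left(J{\left(Z{\left(I{\left(1,-3 \right)},-5 \right)} \right)} \right)}}{-10676} = - \frac{6}{-10676} = \left(-6\right) \left(- \frac{1}{10676}\right) = \frac{3}{5338}$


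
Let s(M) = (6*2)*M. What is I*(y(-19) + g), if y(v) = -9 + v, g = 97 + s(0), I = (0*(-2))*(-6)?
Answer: 0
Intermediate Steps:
I = 0 (I = 0*(-6) = 0)
s(M) = 12*M
g = 97 (g = 97 + 12*0 = 97 + 0 = 97)
I*(y(-19) + g) = 0*((-9 - 19) + 97) = 0*(-28 + 97) = 0*69 = 0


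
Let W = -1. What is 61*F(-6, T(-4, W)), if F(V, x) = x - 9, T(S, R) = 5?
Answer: -244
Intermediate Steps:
F(V, x) = -9 + x
61*F(-6, T(-4, W)) = 61*(-9 + 5) = 61*(-4) = -244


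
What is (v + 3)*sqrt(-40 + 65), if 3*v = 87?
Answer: 160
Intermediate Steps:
v = 29 (v = (1/3)*87 = 29)
(v + 3)*sqrt(-40 + 65) = (29 + 3)*sqrt(-40 + 65) = 32*sqrt(25) = 32*5 = 160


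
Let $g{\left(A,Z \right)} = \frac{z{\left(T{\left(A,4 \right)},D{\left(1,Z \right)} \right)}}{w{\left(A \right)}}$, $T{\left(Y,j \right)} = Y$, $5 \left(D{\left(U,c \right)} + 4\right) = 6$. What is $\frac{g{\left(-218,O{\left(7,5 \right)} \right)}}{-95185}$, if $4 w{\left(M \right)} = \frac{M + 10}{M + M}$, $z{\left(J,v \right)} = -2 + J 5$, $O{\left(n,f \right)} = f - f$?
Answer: $\frac{9156}{95185} \approx 0.096192$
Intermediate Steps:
$D{\left(U,c \right)} = - \frac{14}{5}$ ($D{\left(U,c \right)} = -4 + \frac{1}{5} \cdot 6 = -4 + \frac{6}{5} = - \frac{14}{5}$)
$O{\left(n,f \right)} = 0$
$z{\left(J,v \right)} = -2 + 5 J$
$w{\left(M \right)} = \frac{10 + M}{8 M}$ ($w{\left(M \right)} = \frac{\left(M + 10\right) \frac{1}{M + M}}{4} = \frac{\left(10 + M\right) \frac{1}{2 M}}{4} = \frac{\frac{1}{2} \frac{1}{M} \left(10 + M\right)}{4} = \frac{10 + M}{8 M}$)
$g{\left(A,Z \right)} = \frac{8 A \left(-2 + 5 A\right)}{10 + A}$ ($g{\left(A,Z \right)} = \frac{-2 + 5 A}{\frac{1}{8} \frac{1}{A} \left(10 + A\right)} = \left(-2 + 5 A\right) \frac{8 A}{10 + A} = \frac{8 A \left(-2 + 5 A\right)}{10 + A}$)
$\frac{g{\left(-218,O{\left(7,5 \right)} \right)}}{-95185} = \frac{8 \left(-218\right) \frac{1}{10 - 218} \left(-2 + 5 \left(-218\right)\right)}{-95185} = 8 \left(-218\right) \frac{1}{-208} \left(-2 - 1090\right) \left(- \frac{1}{95185}\right) = 8 \left(-218\right) \left(- \frac{1}{208}\right) \left(-1092\right) \left(- \frac{1}{95185}\right) = \left(-9156\right) \left(- \frac{1}{95185}\right) = \frac{9156}{95185}$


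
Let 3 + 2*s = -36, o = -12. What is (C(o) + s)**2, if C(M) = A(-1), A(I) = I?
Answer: 1681/4 ≈ 420.25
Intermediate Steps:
C(M) = -1
s = -39/2 (s = -3/2 + (1/2)*(-36) = -3/2 - 18 = -39/2 ≈ -19.500)
(C(o) + s)**2 = (-1 - 39/2)**2 = (-41/2)**2 = 1681/4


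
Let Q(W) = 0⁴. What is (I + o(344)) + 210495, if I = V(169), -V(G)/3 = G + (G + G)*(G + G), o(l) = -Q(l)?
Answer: -132744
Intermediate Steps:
Q(W) = 0
o(l) = 0 (o(l) = -1*0 = 0)
V(G) = -12*G² - 3*G (V(G) = -3*(G + (G + G)*(G + G)) = -3*(G + (2*G)*(2*G)) = -3*(G + 4*G²) = -12*G² - 3*G)
I = -343239 (I = -3*169*(1 + 4*169) = -3*169*(1 + 676) = -3*169*677 = -343239)
(I + o(344)) + 210495 = (-343239 + 0) + 210495 = -343239 + 210495 = -132744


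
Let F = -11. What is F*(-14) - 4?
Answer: 150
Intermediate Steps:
F*(-14) - 4 = -11*(-14) - 4 = 154 - 4 = 150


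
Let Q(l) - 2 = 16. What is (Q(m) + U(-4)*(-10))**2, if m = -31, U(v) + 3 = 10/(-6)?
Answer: 37636/9 ≈ 4181.8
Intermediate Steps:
U(v) = -14/3 (U(v) = -3 + 10/(-6) = -3 + 10*(-1/6) = -3 - 5/3 = -14/3)
Q(l) = 18 (Q(l) = 2 + 16 = 18)
(Q(m) + U(-4)*(-10))**2 = (18 - 14/3*(-10))**2 = (18 + 140/3)**2 = (194/3)**2 = 37636/9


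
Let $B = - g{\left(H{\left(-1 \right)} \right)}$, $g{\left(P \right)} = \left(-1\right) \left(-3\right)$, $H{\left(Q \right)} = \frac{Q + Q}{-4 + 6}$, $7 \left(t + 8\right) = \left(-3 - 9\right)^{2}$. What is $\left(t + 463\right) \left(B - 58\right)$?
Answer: $- \frac{203069}{7} \approx -29010.0$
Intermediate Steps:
$t = \frac{88}{7}$ ($t = -8 + \frac{\left(-3 - 9\right)^{2}}{7} = -8 + \frac{\left(-12\right)^{2}}{7} = -8 + \frac{1}{7} \cdot 144 = -8 + \frac{144}{7} = \frac{88}{7} \approx 12.571$)
$H{\left(Q \right)} = Q$ ($H{\left(Q \right)} = \frac{2 Q}{2} = 2 Q \frac{1}{2} = Q$)
$g{\left(P \right)} = 3$
$B = -3$ ($B = \left(-1\right) 3 = -3$)
$\left(t + 463\right) \left(B - 58\right) = \left(\frac{88}{7} + 463\right) \left(-3 - 58\right) = \frac{3329}{7} \left(-61\right) = - \frac{203069}{7}$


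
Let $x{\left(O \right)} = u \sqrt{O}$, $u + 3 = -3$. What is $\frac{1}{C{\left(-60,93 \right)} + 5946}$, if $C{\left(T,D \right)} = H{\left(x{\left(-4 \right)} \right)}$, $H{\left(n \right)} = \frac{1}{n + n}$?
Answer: $\frac{3424896}{20364431617} - \frac{24 i}{20364431617} \approx 0.00016818 - 1.1785 \cdot 10^{-9} i$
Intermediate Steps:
$u = -6$ ($u = -3 - 3 = -6$)
$x{\left(O \right)} = - 6 \sqrt{O}$
$H{\left(n \right)} = \frac{1}{2 n}$
$C{\left(T,D \right)} = \frac{i}{24}$ ($C{\left(T,D \right)} = \frac{1}{2 \left(- 6 \sqrt{-4}\right)} = \frac{1}{2 \left(- 6 \cdot 2 i\right)} = \frac{1}{2 \left(- 12 i\right)} = \frac{\frac{1}{12} i}{2} = \frac{i}{24}$)
$\frac{1}{C{\left(-60,93 \right)} + 5946} = \frac{1}{\frac{i}{24} + 5946} = \frac{1}{5946 + \frac{i}{24}} = \frac{576 \left(5946 - \frac{i}{24}\right)}{20364431617}$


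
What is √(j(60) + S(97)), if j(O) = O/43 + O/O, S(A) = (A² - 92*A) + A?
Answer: √1080547/43 ≈ 24.174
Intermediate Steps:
S(A) = A² - 91*A
j(O) = 1 + O/43 (j(O) = O*(1/43) + 1 = O/43 + 1 = 1 + O/43)
√(j(60) + S(97)) = √((1 + (1/43)*60) + 97*(-91 + 97)) = √((1 + 60/43) + 97*6) = √(103/43 + 582) = √(25129/43) = √1080547/43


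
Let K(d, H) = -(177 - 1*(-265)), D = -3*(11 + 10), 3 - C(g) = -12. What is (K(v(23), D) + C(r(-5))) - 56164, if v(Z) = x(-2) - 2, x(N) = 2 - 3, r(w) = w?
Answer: -56591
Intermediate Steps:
C(g) = 15 (C(g) = 3 - 1*(-12) = 3 + 12 = 15)
x(N) = -1
v(Z) = -3 (v(Z) = -1 - 2 = -3)
D = -63 (D = -3*21 = -63)
K(d, H) = -442 (K(d, H) = -(177 + 265) = -1*442 = -442)
(K(v(23), D) + C(r(-5))) - 56164 = (-442 + 15) - 56164 = -427 - 56164 = -56591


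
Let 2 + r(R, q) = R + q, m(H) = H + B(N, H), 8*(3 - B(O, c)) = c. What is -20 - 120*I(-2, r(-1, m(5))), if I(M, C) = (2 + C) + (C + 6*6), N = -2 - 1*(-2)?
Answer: -5630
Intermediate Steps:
N = 0 (N = -2 + 2 = 0)
B(O, c) = 3 - c/8
m(H) = 3 + 7*H/8 (m(H) = H + (3 - H/8) = 3 + 7*H/8)
r(R, q) = -2 + R + q (r(R, q) = -2 + (R + q) = -2 + R + q)
I(M, C) = 38 + 2*C (I(M, C) = (2 + C) + (C + 36) = (2 + C) + (36 + C) = 38 + 2*C)
-20 - 120*I(-2, r(-1, m(5))) = -20 - 120*(38 + 2*(-2 - 1 + (3 + (7/8)*5))) = -20 - 120*(38 + 2*(-2 - 1 + (3 + 35/8))) = -20 - 120*(38 + 2*(-2 - 1 + 59/8)) = -20 - 120*(38 + 2*(35/8)) = -20 - 120*(38 + 35/4) = -20 - 120*187/4 = -20 - 5610 = -5630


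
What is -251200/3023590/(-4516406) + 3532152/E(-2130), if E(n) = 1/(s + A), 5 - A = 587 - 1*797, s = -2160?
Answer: -4690777900589341243720/682788000877 ≈ -6.8700e+9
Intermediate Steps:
A = 215 (A = 5 - (587 - 1*797) = 5 - (587 - 797) = 5 - 1*(-210) = 5 + 210 = 215)
E(n) = -1/1945 (E(n) = 1/(-2160 + 215) = 1/(-1945) = -1/1945)
-251200/3023590/(-4516406) + 3532152/E(-2130) = -251200/3023590/(-4516406) + 3532152/(-1/1945) = -251200*1/3023590*(-1/4516406) + 3532152*(-1945) = -25120/302359*(-1/4516406) - 6870035640 = 12560/682788000877 - 6870035640 = -4690777900589341243720/682788000877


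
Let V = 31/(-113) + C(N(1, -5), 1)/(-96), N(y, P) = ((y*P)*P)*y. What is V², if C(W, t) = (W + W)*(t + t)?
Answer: 12737761/7354944 ≈ 1.7319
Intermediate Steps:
N(y, P) = P²*y² (N(y, P) = ((P*y)*P)*y = (y*P²)*y = P²*y²)
C(W, t) = 4*W*t (C(W, t) = (2*W)*(2*t) = 4*W*t)
V = -3569/2712 (V = 31/(-113) + (4*((-5)²*1²)*1)/(-96) = 31*(-1/113) + (4*(25*1)*1)*(-1/96) = -31/113 + (4*25*1)*(-1/96) = -31/113 + 100*(-1/96) = -31/113 - 25/24 = -3569/2712 ≈ -1.3160)
V² = (-3569/2712)² = 12737761/7354944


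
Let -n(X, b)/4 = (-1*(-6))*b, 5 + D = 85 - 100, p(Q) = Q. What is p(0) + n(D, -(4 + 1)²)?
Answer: 600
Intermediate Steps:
D = -20 (D = -5 + (85 - 100) = -5 - 15 = -20)
n(X, b) = -24*b (n(X, b) = -4*(-1*(-6))*b = -24*b)
p(0) + n(D, -(4 + 1)²) = 0 - (-24)*(4 + 1)² = 0 - (-24)*5² = 0 - (-24)*25 = 0 - 24*(-25) = 0 + 600 = 600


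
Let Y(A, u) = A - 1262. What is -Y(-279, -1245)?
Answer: 1541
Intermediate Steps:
Y(A, u) = -1262 + A
-Y(-279, -1245) = -(-1262 - 279) = -1*(-1541) = 1541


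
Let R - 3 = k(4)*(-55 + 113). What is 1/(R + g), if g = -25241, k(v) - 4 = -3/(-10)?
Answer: -5/124943 ≈ -4.0018e-5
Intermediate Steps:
k(v) = 43/10 (k(v) = 4 - 3/(-10) = 4 - 3*(-1/10) = 4 + 3/10 = 43/10)
R = 1262/5 (R = 3 + 43*(-55 + 113)/10 = 3 + (43/10)*58 = 3 + 1247/5 = 1262/5 ≈ 252.40)
1/(R + g) = 1/(1262/5 - 25241) = 1/(-124943/5) = -5/124943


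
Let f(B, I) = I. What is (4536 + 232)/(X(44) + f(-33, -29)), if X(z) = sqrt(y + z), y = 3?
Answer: -69136/397 - 2384*sqrt(47)/397 ≈ -215.31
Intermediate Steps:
X(z) = sqrt(3 + z)
(4536 + 232)/(X(44) + f(-33, -29)) = (4536 + 232)/(sqrt(3 + 44) - 29) = 4768/(sqrt(47) - 29) = 4768/(-29 + sqrt(47))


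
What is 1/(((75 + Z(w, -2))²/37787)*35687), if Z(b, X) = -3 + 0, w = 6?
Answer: 37787/185001408 ≈ 0.00020425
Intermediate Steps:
Z(b, X) = -3
1/(((75 + Z(w, -2))²/37787)*35687) = 1/(((75 - 3)²/37787)*35687) = (1/35687)/(72²*(1/37787)) = (1/35687)/(5184*(1/37787)) = (1/35687)/(5184/37787) = (37787/5184)*(1/35687) = 37787/185001408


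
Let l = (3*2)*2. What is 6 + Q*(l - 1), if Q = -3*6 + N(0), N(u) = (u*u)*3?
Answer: -192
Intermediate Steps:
N(u) = 3*u² (N(u) = u²*3 = 3*u²)
l = 12 (l = 6*2 = 12)
Q = -18 (Q = -3*6 + 3*0² = -18 + 3*0 = -18 + 0 = -18)
6 + Q*(l - 1) = 6 - 18*(12 - 1) = 6 - 18*11 = 6 - 198 = -192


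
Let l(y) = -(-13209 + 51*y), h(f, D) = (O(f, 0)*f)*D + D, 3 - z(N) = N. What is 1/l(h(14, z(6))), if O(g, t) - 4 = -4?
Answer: 1/13362 ≈ 7.4839e-5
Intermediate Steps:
O(g, t) = 0 (O(g, t) = 4 - 4 = 0)
z(N) = 3 - N
h(f, D) = D (h(f, D) = (0*f)*D + D = 0*D + D = 0 + D = D)
l(y) = 13209 - 51*y (l(y) = -(-13209 + 51*y) = -51*(-259 + y) = 13209 - 51*y)
1/l(h(14, z(6))) = 1/(13209 - 51*(3 - 1*6)) = 1/(13209 - 51*(3 - 6)) = 1/(13209 - 51*(-3)) = 1/(13209 + 153) = 1/13362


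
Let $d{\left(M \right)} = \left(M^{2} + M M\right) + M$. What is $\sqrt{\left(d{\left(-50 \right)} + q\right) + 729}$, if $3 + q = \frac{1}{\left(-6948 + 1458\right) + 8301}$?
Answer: $\frac{\sqrt{44850171207}}{2811} \approx 75.339$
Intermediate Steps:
$d{\left(M \right)} = M + 2 M^{2}$ ($d{\left(M \right)} = \left(M^{2} + M^{2}\right) + M = 2 M^{2} + M = M + 2 M^{2}$)
$q = - \frac{8432}{2811}$ ($q = -3 + \frac{1}{\left(-6948 + 1458\right) + 8301} = -3 + \frac{1}{-5490 + 8301} = -3 + \frac{1}{2811} = - \frac{8432}{2811} \approx -2.9996$)
$\sqrt{\left(d{\left(-50 \right)} + q\right) + 729} = \sqrt{\left(- 50 \left(1 + 2 \left(-50\right)\right) - \frac{8432}{2811}\right) + 729} = \sqrt{\left(- 50 \left(1 - 100\right) - \frac{8432}{2811}\right) + 729} = \sqrt{\left(\left(-50\right) \left(-99\right) - \frac{8432}{2811}\right) + 729} = \sqrt{\left(4950 - \frac{8432}{2811}\right) + 729} = \sqrt{\frac{13906018}{2811} + 729} = \sqrt{\frac{15955237}{2811}} = \frac{\sqrt{44850171207}}{2811}$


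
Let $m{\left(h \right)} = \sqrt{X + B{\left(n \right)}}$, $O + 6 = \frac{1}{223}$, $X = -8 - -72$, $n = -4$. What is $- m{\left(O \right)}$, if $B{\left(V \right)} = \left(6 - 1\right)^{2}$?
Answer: $- \sqrt{89} \approx -9.434$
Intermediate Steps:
$B{\left(V \right)} = 25$ ($B{\left(V \right)} = 5^{2} = 25$)
$X = 64$ ($X = -8 + 72 = 64$)
$O = - \frac{1337}{223}$ ($O = -6 + \frac{1}{223} = - \frac{1337}{223} \approx -5.9955$)
$m{\left(h \right)} = \sqrt{89}$ ($m{\left(h \right)} = \sqrt{64 + 25} = \sqrt{89}$)
$- m{\left(O \right)} = - \sqrt{89}$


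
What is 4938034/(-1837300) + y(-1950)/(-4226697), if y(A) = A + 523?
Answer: -10434475833299/3882855199050 ≈ -2.6873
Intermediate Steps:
y(A) = 523 + A
4938034/(-1837300) + y(-1950)/(-4226697) = 4938034/(-1837300) + (523 - 1950)/(-4226697) = 4938034*(-1/1837300) - 1427*(-1/4226697) = -2469017/918650 + 1427/4226697 = -10434475833299/3882855199050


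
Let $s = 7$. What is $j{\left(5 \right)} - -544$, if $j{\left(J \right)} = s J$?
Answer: $579$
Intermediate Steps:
$j{\left(J \right)} = 7 J$
$j{\left(5 \right)} - -544 = 7 \cdot 5 - -544 = 35 + 544 = 579$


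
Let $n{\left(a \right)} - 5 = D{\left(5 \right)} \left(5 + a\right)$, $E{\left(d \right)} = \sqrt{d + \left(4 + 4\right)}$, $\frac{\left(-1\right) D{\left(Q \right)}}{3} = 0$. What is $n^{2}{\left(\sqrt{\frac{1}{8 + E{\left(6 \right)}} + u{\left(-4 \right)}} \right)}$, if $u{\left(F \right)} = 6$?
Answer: $25$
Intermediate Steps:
$D{\left(Q \right)} = 0$ ($D{\left(Q \right)} = \left(-3\right) 0 = 0$)
$E{\left(d \right)} = \sqrt{8 + d}$ ($E{\left(d \right)} = \sqrt{d + 8} = \sqrt{8 + d}$)
$n{\left(a \right)} = 5$ ($n{\left(a \right)} = 5 + 0 \left(5 + a\right) = 5 + 0 = 5$)
$n^{2}{\left(\sqrt{\frac{1}{8 + E{\left(6 \right)}} + u{\left(-4 \right)}} \right)} = 5^{2} = 25$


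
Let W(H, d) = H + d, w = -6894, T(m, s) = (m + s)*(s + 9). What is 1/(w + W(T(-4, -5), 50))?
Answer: -1/6880 ≈ -0.00014535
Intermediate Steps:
T(m, s) = (9 + s)*(m + s) (T(m, s) = (m + s)*(9 + s) = (9 + s)*(m + s))
1/(w + W(T(-4, -5), 50)) = 1/(-6894 + (((-5)² + 9*(-4) + 9*(-5) - 4*(-5)) + 50)) = 1/(-6894 + ((25 - 36 - 45 + 20) + 50)) = 1/(-6894 + (-36 + 50)) = 1/(-6894 + 14) = 1/(-6880) = -1/6880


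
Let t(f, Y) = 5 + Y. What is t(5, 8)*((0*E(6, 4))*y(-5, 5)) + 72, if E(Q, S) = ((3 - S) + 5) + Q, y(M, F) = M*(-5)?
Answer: 72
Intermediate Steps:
y(M, F) = -5*M
E(Q, S) = 8 + Q - S (E(Q, S) = (8 - S) + Q = 8 + Q - S)
t(5, 8)*((0*E(6, 4))*y(-5, 5)) + 72 = (5 + 8)*((0*(8 + 6 - 1*4))*(-5*(-5))) + 72 = 13*((0*(8 + 6 - 4))*25) + 72 = 13*((0*10)*25) + 72 = 13*(0*25) + 72 = 13*0 + 72 = 0 + 72 = 72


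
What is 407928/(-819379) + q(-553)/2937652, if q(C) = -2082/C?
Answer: -331343061674445/665549424016862 ≈ -0.49785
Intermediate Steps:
407928/(-819379) + q(-553)/2937652 = 407928/(-819379) - 2082/(-553)/2937652 = 407928*(-1/819379) - 2082*(-1/553)*(1/2937652) = -407928/819379 + (2082/553)*(1/2937652) = -407928/819379 + 1041/812260778 = -331343061674445/665549424016862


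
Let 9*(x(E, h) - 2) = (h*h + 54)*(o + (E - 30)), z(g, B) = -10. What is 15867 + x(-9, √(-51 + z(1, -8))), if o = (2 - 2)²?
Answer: 47698/3 ≈ 15899.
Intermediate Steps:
o = 0 (o = 0² = 0)
x(E, h) = 2 + (-30 + E)*(54 + h²)/9 (x(E, h) = 2 + ((h*h + 54)*(0 + (E - 30)))/9 = 2 + ((h² + 54)*(0 + (-30 + E)))/9 = 2 + ((54 + h²)*(-30 + E))/9 = 2 + ((-30 + E)*(54 + h²))/9 = 2 + (-30 + E)*(54 + h²)/9)
15867 + x(-9, √(-51 + z(1, -8))) = 15867 + (-178 + 6*(-9) - 10*(√(-51 - 10))²/3 + (⅑)*(-9)*(√(-51 - 10))²) = 15867 + (-178 - 54 - 10*(√(-61))²/3 + (⅑)*(-9)*(√(-61))²) = 15867 + (-178 - 54 - 10*(I*√61)²/3 + (⅑)*(-9)*(I*√61)²) = 15867 + (-178 - 54 - 10/3*(-61) + (⅑)*(-9)*(-61)) = 15867 + (-178 - 54 + 610/3 + 61) = 15867 + 97/3 = 47698/3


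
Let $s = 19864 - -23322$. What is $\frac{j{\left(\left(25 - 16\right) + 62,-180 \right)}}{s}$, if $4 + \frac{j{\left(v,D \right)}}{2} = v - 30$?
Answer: $\frac{37}{21593} \approx 0.0017135$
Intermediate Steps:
$s = 43186$ ($s = 19864 + 23322 = 43186$)
$j{\left(v,D \right)} = -68 + 2 v$ ($j{\left(v,D \right)} = -8 + 2 \left(v - 30\right) = -8 + 2 \left(-30 + v\right) = -8 + \left(-60 + 2 v\right) = -68 + 2 v$)
$\frac{j{\left(\left(25 - 16\right) + 62,-180 \right)}}{s} = \frac{-68 + 2 \left(\left(25 - 16\right) + 62\right)}{43186} = \left(-68 + 2 \left(9 + 62\right)\right) \frac{1}{43186} = \left(-68 + 2 \cdot 71\right) \frac{1}{43186} = \left(-68 + 142\right) \frac{1}{43186} = 74 \cdot \frac{1}{43186} = \frac{37}{21593}$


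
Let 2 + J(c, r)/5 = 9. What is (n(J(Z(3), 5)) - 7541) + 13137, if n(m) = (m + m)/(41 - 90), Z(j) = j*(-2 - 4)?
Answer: 39162/7 ≈ 5594.6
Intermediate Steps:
Z(j) = -6*j (Z(j) = j*(-6) = -6*j)
J(c, r) = 35 (J(c, r) = -10 + 5*9 = -10 + 45 = 35)
n(m) = -2*m/49 (n(m) = (2*m)/(-49) = (2*m)*(-1/49) = -2*m/49)
(n(J(Z(3), 5)) - 7541) + 13137 = (-2/49*35 - 7541) + 13137 = (-10/7 - 7541) + 13137 = -52797/7 + 13137 = 39162/7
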